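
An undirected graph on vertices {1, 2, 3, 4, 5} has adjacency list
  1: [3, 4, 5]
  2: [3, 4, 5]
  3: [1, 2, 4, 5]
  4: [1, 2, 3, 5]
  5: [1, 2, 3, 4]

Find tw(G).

A width-3 tree decomposition is:
Bags: B1 = {1, 3, 4, 5}  B2 = {2, 3, 4, 5}
Tree: B1–B2
Every bag has size at most 4, so the width is 4 − 1 = 3 and tw(G) ≤ 3. For the lower bound, the 4 vertices {1, 3, 4, 5} are pairwise adjacent, and any tree decomposition puts a clique entirely inside one bag — forcing width ≥ 3. Therefore the treewidth is 3.

3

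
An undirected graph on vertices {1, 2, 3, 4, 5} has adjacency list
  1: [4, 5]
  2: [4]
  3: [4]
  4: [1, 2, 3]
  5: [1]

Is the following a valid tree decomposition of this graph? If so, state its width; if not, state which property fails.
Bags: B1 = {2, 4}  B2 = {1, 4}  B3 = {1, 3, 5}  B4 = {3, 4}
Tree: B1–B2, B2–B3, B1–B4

A tree decomposition must satisfy three properties: every vertex lies in some bag; for every edge, both endpoints lie together in some bag; and for every vertex, the bags containing it form a connected subtree. Here bags containing vertex 3 are not connected in the tree, so the decomposition is invalid.

No — bags containing vertex 3 are not connected in the tree.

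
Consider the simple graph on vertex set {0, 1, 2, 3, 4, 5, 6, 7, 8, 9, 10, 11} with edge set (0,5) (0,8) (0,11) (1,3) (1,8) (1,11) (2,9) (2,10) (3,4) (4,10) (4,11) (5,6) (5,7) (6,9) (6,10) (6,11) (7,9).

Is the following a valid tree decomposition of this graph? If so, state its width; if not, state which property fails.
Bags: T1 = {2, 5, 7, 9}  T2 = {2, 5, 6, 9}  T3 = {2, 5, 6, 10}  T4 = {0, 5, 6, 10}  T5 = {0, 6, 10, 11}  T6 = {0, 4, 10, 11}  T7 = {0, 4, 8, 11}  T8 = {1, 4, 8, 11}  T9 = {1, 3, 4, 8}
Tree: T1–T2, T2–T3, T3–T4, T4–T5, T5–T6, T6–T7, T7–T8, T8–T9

Checking the three conditions: (i) the bags cover all of {0, 1, 2, 3, 4, 5, 6, 7, 8, 9, 10, 11}; (ii) for each edge, some bag contains both endpoints; (iii) the bags containing any fixed vertex form a subtree. All hold, so the decomposition is valid with width 4 − 1 = 3.

Yes; width 3.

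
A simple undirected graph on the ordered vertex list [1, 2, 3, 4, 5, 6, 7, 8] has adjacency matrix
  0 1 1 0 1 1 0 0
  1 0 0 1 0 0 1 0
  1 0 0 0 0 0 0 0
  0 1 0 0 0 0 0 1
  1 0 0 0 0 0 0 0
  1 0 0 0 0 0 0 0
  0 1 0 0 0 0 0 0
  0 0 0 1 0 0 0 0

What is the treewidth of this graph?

1

A width-1 tree decomposition is:
Bags: B1 = {1, 3}  B2 = {1, 2}  B3 = {2, 7}  B4 = {2, 4}  B5 = {4, 8}  B6 = {1, 6}  B7 = {1, 5}
Tree: B1–B2, B2–B3, B2–B4, B4–B5, B1–B6, B1–B7
The largest bag has 2 vertices, giving width 1; this decomposition certifies tw(G) ≤ 1. G has an edge, so its treewidth is at least 1. Hence tw(G) = 1 exactly.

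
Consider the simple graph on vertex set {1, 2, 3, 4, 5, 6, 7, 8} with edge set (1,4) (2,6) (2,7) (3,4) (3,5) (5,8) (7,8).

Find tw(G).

A width-1 tree decomposition is:
Bags: B1 = {2, 6}  B2 = {2, 7}  B3 = {7, 8}  B4 = {5, 8}  B5 = {3, 5}  B6 = {3, 4}  B7 = {1, 4}
Tree: B1–B2, B2–B3, B3–B4, B4–B5, B5–B6, B6–B7
Each bag holds 2 vertices, so the decomposition has width 1, which upper-bounds the treewidth. Since G has at least one edge (e.g. 6–2), it is not an edgeless graph, so tw(G) ≥ 1. Therefore the treewidth is 1.

1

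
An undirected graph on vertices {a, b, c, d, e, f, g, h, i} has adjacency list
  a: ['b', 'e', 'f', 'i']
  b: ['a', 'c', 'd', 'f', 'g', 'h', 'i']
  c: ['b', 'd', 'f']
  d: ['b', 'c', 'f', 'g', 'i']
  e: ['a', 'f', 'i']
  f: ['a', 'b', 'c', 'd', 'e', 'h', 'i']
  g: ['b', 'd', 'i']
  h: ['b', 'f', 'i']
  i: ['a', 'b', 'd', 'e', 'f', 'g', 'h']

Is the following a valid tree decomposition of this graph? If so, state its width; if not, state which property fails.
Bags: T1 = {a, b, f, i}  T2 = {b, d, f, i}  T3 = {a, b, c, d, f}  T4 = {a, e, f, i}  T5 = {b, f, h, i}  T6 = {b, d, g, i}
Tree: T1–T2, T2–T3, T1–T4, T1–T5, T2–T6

No — bags containing vertex a are not connected in the tree.

A tree decomposition must satisfy three properties: every vertex lies in some bag; for every edge, both endpoints lie together in some bag; and for every vertex, the bags containing it form a connected subtree. Here bags containing vertex a are not connected in the tree, so the decomposition is invalid.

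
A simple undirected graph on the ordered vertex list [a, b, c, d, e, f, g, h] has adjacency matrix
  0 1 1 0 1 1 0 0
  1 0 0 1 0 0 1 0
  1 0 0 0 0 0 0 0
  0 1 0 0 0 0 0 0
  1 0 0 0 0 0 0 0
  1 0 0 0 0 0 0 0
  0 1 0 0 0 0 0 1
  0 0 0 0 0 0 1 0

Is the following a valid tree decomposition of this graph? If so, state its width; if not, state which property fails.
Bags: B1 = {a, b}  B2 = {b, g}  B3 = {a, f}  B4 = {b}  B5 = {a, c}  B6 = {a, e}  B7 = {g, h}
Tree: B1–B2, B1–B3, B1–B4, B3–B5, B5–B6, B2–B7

A tree decomposition must satisfy three properties: every vertex lies in some bag; for every edge, both endpoints lie together in some bag; and for every vertex, the bags containing it form a connected subtree. Here vertex d appears in no bag, so the decomposition is invalid.

No — vertex d appears in no bag.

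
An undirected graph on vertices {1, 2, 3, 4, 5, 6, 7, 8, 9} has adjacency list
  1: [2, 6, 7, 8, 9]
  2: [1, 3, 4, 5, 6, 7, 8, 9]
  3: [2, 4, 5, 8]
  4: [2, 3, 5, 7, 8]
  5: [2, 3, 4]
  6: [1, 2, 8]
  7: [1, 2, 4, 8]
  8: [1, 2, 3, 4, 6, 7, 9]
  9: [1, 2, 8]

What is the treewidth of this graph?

A width-3 tree decomposition is:
Bags: B1 = {1, 2, 7, 8}  B2 = {2, 4, 7, 8}  B3 = {1, 2, 6, 8}  B4 = {2, 3, 4, 8}  B5 = {2, 3, 4, 5}  B6 = {1, 2, 8, 9}
Tree: B1–B2, B1–B3, B2–B4, B4–B5, B3–B6
Every bag has size at most 4, so the width is 4 − 1 = 3 and tw(G) ≤ 3. For the lower bound, the 4 vertices {1, 2, 8, 9} are pairwise adjacent, and any tree decomposition puts a clique entirely inside one bag — forcing width ≥ 3. The upper and lower bounds meet at 3, so that is the treewidth.

3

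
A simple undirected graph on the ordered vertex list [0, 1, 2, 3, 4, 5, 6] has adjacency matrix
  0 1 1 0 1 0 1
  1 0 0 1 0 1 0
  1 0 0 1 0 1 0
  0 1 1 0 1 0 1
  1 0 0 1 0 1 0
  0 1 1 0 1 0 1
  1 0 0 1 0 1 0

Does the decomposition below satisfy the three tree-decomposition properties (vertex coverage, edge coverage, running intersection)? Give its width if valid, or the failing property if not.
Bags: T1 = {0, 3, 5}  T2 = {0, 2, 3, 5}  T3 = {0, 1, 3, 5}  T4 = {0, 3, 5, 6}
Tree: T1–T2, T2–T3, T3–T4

A tree decomposition must satisfy three properties: every vertex lies in some bag; for every edge, both endpoints lie together in some bag; and for every vertex, the bags containing it form a connected subtree. Here vertex 4 appears in no bag, so the decomposition is invalid.

No — vertex 4 appears in no bag.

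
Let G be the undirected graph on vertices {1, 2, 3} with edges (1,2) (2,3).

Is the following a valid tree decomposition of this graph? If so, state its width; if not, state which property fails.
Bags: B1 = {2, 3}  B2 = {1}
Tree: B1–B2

A tree decomposition must satisfy three properties: every vertex lies in some bag; for every edge, both endpoints lie together in some bag; and for every vertex, the bags containing it form a connected subtree. Here edge (2,1) lies in no bag, so the decomposition is invalid.

No — edge (2,1) lies in no bag.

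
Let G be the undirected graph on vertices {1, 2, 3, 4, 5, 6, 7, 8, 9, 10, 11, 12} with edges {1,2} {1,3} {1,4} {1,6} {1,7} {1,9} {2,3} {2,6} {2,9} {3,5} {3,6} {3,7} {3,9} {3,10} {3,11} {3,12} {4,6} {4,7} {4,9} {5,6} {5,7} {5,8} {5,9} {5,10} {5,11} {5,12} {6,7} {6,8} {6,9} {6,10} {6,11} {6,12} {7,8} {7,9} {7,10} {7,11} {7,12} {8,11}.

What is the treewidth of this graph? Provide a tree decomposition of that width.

Treewidth 4.
One optimal decomposition is:
Bags: B1 = {3, 5, 6, 7, 11}  B2 = {3, 5, 6, 7, 9}  B3 = {1, 3, 6, 7, 9}  B4 = {1, 4, 6, 7, 9}  B5 = {1, 2, 3, 6, 9}  B6 = {3, 5, 6, 7, 10}  B7 = {3, 5, 6, 7, 12}  B8 = {5, 6, 7, 8, 11}
Tree: B1–B2, B2–B3, B3–B4, B3–B5, B1–B6, B1–B7, B1–B8

The largest bag has 5 vertices, giving width 4; this decomposition certifies tw(G) ≤ 4. For the lower bound, the 5 vertices {1, 2, 3, 6, 9} are pairwise adjacent, and any tree decomposition puts a clique entirely inside one bag — forcing width ≥ 4. Combining the bounds, tw(G) = 4.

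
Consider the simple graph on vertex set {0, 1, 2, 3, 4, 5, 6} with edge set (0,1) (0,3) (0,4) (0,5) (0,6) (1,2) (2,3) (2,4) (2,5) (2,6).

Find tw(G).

A width-2 tree decomposition is:
Bags: B1 = {0, 2, 4}  B2 = {0, 2, 5}  B3 = {0, 2, 6}  B4 = {0, 2, 3}  B5 = {0, 1, 2}
Tree: B1–B2, B2–B3, B3–B4, B4–B5
The largest bag has 3 vertices, giving width 2; this decomposition certifies tw(G) ≤ 2. Since 0–4–2–5–0 is a cycle in G, G is not acyclic. Forests are exactly the graphs of treewidth ≤ 1, so tw(G) ≥ 2. Therefore the treewidth is 2.

2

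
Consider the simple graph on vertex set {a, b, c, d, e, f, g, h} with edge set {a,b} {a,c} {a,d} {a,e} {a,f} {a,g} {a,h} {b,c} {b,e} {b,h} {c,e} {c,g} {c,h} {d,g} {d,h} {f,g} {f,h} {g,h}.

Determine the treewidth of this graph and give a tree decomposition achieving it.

The largest bag has 4 vertices, giving width 3; this decomposition certifies tw(G) ≤ 3. On the other hand G contains the 4-clique {a, b, c, e}. A clique must lie in a single bag of any decomposition, so no decomposition can have width below 3. The upper and lower bounds meet at 3, so that is the treewidth.

Treewidth 3.
One optimal decomposition is:
Bags: B1 = {a, d, g, h}  B2 = {a, f, g, h}  B3 = {a, c, g, h}  B4 = {a, b, c, h}  B5 = {a, b, c, e}
Tree: B1–B2, B1–B3, B3–B4, B4–B5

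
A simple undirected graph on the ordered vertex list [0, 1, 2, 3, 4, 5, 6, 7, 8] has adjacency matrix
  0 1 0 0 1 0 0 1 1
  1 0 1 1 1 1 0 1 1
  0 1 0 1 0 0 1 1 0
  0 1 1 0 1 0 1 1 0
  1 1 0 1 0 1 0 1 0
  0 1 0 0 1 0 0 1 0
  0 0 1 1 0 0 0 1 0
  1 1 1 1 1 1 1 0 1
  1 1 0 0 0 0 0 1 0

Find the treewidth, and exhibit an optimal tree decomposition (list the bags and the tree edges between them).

Treewidth 3.
Bags: B1 = {1, 2, 3, 7}  B2 = {1, 3, 4, 7}  B3 = {0, 1, 4, 7}  B4 = {2, 3, 6, 7}  B5 = {1, 4, 5, 7}  B6 = {0, 1, 7, 8}
Tree: B1–B2, B2–B3, B1–B4, B3–B5, B3–B6

Each bag holds 4 vertices, so the decomposition has width 3, which upper-bounds the treewidth. Conversely, {0, 1, 7, 8} is a clique of size 4, and the vertices of any clique must share a bag in every tree decomposition; so some bag has ≥ 4 vertices and tw(G) ≥ 3. Combining the bounds, tw(G) = 3.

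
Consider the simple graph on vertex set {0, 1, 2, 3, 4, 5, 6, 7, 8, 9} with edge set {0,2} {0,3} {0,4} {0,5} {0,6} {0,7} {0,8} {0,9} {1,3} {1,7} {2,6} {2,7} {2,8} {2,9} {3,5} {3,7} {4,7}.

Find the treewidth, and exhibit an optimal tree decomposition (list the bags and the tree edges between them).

Each bag holds 3 vertices, so the decomposition has width 2, which upper-bounds the treewidth. On the other hand G contains the 3-clique {0, 2, 8}. A clique must lie in a single bag of any decomposition, so no decomposition can have width below 2. The upper and lower bounds meet at 2, so that is the treewidth.

Treewidth 2.
Bags: B1 = {0, 2, 7}  B2 = {0, 2, 6}  B3 = {0, 2, 8}  B4 = {0, 2, 9}  B5 = {0, 3, 7}  B6 = {0, 3, 5}  B7 = {1, 3, 7}  B8 = {0, 4, 7}
Tree: B1–B2, B1–B3, B1–B4, B1–B5, B5–B6, B5–B7, B1–B8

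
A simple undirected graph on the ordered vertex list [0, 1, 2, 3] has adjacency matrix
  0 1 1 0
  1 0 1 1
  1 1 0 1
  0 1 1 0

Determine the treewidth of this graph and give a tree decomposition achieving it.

Treewidth 2.
One such decomposition:
Bags: B1 = {0, 1, 2}  B2 = {1, 2, 3}
Tree: B1–B2

Every bag has size at most 3, so the width is 3 − 1 = 2 and tw(G) ≤ 2. Conversely, {0, 1, 2} is a clique of size 3, and the vertices of any clique must share a bag in every tree decomposition; so some bag has ≥ 3 vertices and tw(G) ≥ 2. Combining the bounds, tw(G) = 2.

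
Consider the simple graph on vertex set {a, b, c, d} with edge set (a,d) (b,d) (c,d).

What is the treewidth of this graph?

A width-1 tree decomposition is:
Bags: B1 = {c, d}  B2 = {a, d}  B3 = {b, d}
Tree: B1–B2, B1–B3
Each bag holds 2 vertices, so the decomposition has width 1, which upper-bounds the treewidth. Any graph with an edge has treewidth ≥ 1, and G has the edge d–c. Therefore the treewidth is 1.

1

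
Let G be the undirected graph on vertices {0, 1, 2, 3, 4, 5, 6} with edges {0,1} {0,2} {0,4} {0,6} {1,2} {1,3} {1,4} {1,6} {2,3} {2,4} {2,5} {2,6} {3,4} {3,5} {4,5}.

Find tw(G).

3

A width-3 tree decomposition is:
Bags: B1 = {0, 1, 2, 4}  B2 = {1, 2, 3, 4}  B3 = {0, 1, 2, 6}  B4 = {2, 3, 4, 5}
Tree: B1–B2, B1–B3, B2–B4
The largest bag has 4 vertices, giving width 3; this decomposition certifies tw(G) ≤ 3. For the lower bound, the 4 vertices {0, 1, 2, 4} are pairwise adjacent, and any tree decomposition puts a clique entirely inside one bag — forcing width ≥ 3. The upper and lower bounds meet at 3, so that is the treewidth.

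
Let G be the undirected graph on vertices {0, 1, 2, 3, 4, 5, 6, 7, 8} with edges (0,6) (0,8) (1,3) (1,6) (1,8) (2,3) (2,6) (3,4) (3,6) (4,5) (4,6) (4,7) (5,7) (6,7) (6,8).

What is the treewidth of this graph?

2

A width-2 tree decomposition is:
Bags: B1 = {1, 3, 6}  B2 = {3, 4, 6}  B3 = {1, 6, 8}  B4 = {0, 6, 8}  B5 = {4, 6, 7}  B6 = {2, 3, 6}  B7 = {4, 5, 7}
Tree: B1–B2, B1–B3, B3–B4, B2–B5, B2–B6, B5–B7
The largest bag has 3 vertices, giving width 2; this decomposition certifies tw(G) ≤ 2. On the other hand G contains the 3-clique {4, 5, 7}. A clique must lie in a single bag of any decomposition, so no decomposition can have width below 2. Hence tw(G) = 2 exactly.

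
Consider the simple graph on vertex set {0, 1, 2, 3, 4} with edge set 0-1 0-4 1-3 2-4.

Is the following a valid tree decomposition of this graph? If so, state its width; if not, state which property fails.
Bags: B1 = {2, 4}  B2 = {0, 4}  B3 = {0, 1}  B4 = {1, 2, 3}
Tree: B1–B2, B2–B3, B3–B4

No — bags containing vertex 2 are not connected in the tree.

A tree decomposition must satisfy three properties: every vertex lies in some bag; for every edge, both endpoints lie together in some bag; and for every vertex, the bags containing it form a connected subtree. Here bags containing vertex 2 are not connected in the tree, so the decomposition is invalid.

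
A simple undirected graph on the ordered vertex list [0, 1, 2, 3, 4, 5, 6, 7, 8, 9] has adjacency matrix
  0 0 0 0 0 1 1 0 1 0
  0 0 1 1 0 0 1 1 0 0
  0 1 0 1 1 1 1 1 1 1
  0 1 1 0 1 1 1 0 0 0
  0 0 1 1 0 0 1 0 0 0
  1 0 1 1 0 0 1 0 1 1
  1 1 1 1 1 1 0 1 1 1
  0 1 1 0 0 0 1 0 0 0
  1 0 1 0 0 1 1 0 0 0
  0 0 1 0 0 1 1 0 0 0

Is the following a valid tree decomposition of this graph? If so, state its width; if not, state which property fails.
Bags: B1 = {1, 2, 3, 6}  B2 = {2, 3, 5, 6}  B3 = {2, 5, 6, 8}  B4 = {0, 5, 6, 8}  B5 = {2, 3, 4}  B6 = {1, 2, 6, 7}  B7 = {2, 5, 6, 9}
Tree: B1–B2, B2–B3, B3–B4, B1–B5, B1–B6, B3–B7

A tree decomposition must satisfy three properties: every vertex lies in some bag; for every edge, both endpoints lie together in some bag; and for every vertex, the bags containing it form a connected subtree. Here edge (6,4) lies in no bag, so the decomposition is invalid.

No — edge (6,4) lies in no bag.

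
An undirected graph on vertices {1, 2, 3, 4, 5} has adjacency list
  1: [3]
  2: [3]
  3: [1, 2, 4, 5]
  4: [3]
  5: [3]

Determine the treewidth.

1

A width-1 tree decomposition is:
Bags: B1 = {2, 3}  B2 = {3, 4}  B3 = {3, 5}  B4 = {1, 3}
Tree: B1–B2, B1–B3, B1–B4
Every bag has size at most 2, so the width is 2 − 1 = 1 and tw(G) ≤ 1. Any graph with an edge has treewidth ≥ 1, and G has the edge 3–2. Therefore the treewidth is 1.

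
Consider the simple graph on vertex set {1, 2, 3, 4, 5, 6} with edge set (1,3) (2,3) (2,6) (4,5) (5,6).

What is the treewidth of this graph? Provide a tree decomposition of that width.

The largest bag has 2 vertices, giving width 1; this decomposition certifies tw(G) ≤ 1. Since G has at least one edge (e.g. 4–5), it is not an edgeless graph, so tw(G) ≥ 1. Hence tw(G) = 1 exactly.

Treewidth 1.
One optimal decomposition is:
Bags: B1 = {4, 5}  B2 = {5, 6}  B3 = {2, 6}  B4 = {2, 3}  B5 = {1, 3}
Tree: B1–B2, B2–B3, B3–B4, B4–B5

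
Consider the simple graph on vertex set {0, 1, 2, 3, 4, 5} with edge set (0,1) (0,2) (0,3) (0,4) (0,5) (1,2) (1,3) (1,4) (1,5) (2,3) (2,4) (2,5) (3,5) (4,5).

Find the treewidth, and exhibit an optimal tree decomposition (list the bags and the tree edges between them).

Every bag has size at most 5, so the width is 5 − 1 = 4 and tw(G) ≤ 4. On the other hand G contains the 5-clique {0, 1, 2, 3, 5}. A clique must lie in a single bag of any decomposition, so no decomposition can have width below 4. Combining the bounds, tw(G) = 4.

Treewidth 4.
Bags: B1 = {0, 1, 2, 4, 5}  B2 = {0, 1, 2, 3, 5}
Tree: B1–B2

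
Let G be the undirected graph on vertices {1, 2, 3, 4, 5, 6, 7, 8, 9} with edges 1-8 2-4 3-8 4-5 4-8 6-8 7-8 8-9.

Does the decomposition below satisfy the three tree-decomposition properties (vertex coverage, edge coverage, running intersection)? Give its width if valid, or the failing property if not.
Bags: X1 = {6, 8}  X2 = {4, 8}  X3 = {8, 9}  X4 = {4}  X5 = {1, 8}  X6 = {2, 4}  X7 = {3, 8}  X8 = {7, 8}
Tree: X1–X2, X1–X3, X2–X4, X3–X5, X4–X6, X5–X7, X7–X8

No — vertex 5 appears in no bag.

A tree decomposition must satisfy three properties: every vertex lies in some bag; for every edge, both endpoints lie together in some bag; and for every vertex, the bags containing it form a connected subtree. Here vertex 5 appears in no bag, so the decomposition is invalid.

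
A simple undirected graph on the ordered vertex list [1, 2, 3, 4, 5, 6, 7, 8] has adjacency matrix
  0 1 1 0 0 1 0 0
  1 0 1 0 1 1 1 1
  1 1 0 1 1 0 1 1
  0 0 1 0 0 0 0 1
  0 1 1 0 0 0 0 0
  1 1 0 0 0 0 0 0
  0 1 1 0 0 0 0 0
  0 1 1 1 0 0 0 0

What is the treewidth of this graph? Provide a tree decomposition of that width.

Each bag holds 3 vertices, so the decomposition has width 2, which upper-bounds the treewidth. On the other hand G contains the 3-clique {2, 3, 8}. A clique must lie in a single bag of any decomposition, so no decomposition can have width below 2. Hence tw(G) = 2 exactly.

Treewidth 2.
One optimal decomposition is:
Bags: B1 = {2, 3, 8}  B2 = {3, 4, 8}  B3 = {1, 2, 3}  B4 = {2, 3, 5}  B5 = {2, 3, 7}  B6 = {1, 2, 6}
Tree: B1–B2, B1–B3, B1–B4, B4–B5, B3–B6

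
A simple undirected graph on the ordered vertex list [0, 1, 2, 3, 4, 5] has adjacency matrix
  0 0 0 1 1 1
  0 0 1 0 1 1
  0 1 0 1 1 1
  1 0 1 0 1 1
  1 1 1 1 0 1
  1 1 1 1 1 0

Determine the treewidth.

3

A width-3 tree decomposition is:
Bags: B1 = {1, 2, 4, 5}  B2 = {2, 3, 4, 5}  B3 = {0, 3, 4, 5}
Tree: B1–B2, B2–B3
Every bag has size at most 4, so the width is 4 − 1 = 3 and tw(G) ≤ 3. For the lower bound, the 4 vertices {0, 3, 4, 5} are pairwise adjacent, and any tree decomposition puts a clique entirely inside one bag — forcing width ≥ 3. Combining the bounds, tw(G) = 3.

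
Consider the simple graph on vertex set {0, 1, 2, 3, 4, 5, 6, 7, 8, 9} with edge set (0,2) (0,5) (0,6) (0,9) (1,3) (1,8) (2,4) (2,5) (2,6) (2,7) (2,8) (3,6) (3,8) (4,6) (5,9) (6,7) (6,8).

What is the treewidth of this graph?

2

A width-2 tree decomposition is:
Bags: B1 = {2, 6, 8}  B2 = {0, 2, 6}  B3 = {2, 6, 7}  B4 = {3, 6, 8}  B5 = {0, 2, 5}  B6 = {2, 4, 6}  B7 = {1, 3, 8}  B8 = {0, 5, 9}
Tree: B1–B2, B2–B3, B1–B4, B2–B5, B3–B6, B4–B7, B5–B8
The largest bag has 3 vertices, giving width 2; this decomposition certifies tw(G) ≤ 2. Conversely, {1, 3, 8} is a clique of size 3, and the vertices of any clique must share a bag in every tree decomposition; so some bag has ≥ 3 vertices and tw(G) ≥ 2. The upper and lower bounds meet at 2, so that is the treewidth.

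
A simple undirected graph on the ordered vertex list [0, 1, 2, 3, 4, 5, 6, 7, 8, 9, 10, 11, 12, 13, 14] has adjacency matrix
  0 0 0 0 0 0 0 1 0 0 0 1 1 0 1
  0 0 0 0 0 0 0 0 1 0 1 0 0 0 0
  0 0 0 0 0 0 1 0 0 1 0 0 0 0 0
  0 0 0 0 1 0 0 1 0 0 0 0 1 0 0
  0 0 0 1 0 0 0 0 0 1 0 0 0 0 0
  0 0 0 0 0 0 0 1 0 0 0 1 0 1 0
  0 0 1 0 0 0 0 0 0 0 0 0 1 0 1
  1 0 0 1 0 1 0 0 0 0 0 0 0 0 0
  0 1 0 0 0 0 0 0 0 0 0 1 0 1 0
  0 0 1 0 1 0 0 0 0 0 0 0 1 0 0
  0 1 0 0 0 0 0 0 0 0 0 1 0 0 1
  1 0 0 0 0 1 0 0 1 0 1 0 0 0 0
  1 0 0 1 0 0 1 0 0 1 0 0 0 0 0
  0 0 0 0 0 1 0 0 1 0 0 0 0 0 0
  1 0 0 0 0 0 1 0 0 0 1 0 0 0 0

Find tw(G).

A width-3 tree decomposition is:
Bags: B1 = {1, 8, 10, 13}  B2 = {8, 10, 11, 13}  B3 = {5, 10, 11, 13}  B4 = {5, 10, 11, 14}  B5 = {0, 5, 11, 14}  B6 = {0, 5, 7, 14}  B7 = {0, 6, 7, 14}  B8 = {0, 6, 7, 12}  B9 = {3, 6, 7, 12}  B10 = {2, 3, 6, 12}  B11 = {2, 3, 9, 12}  B12 = {2, 3, 4, 9}
Tree: B1–B2, B2–B3, B3–B4, B4–B5, B5–B6, B6–B7, B7–B8, B8–B9, B9–B10, B10–B11, B11–B12
The largest bag has 4 vertices, giving width 3; this decomposition certifies tw(G) ≤ 3. For the lower bound: the 4 vertex sets {1,8,13}, {10}, {11}, {0,5,7,14} are disjoint, each induces a connected subgraph, and every pair is joined by at least one edge of G. Contracting each set to a single vertex therefore yields K_{4} as a minor, and since treewidth is minor-monotone, tw(G) ≥ tw(K_{4}) = 3. Combining the bounds, tw(G) = 3.

3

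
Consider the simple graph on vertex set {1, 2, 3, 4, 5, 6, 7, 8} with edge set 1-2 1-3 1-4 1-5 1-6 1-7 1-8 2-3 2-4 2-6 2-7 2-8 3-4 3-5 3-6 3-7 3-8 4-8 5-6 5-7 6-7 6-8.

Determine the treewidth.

4

A width-4 tree decomposition is:
Bags: B1 = {1, 2, 3, 4, 8}  B2 = {1, 2, 3, 6, 8}  B3 = {1, 2, 3, 6, 7}  B4 = {1, 3, 5, 6, 7}
Tree: B1–B2, B2–B3, B3–B4
Every bag has size at most 5, so the width is 5 − 1 = 4 and tw(G) ≤ 4. Conversely, {1, 2, 3, 4, 8} is a clique of size 5, and the vertices of any clique must share a bag in every tree decomposition; so some bag has ≥ 5 vertices and tw(G) ≥ 4. Hence tw(G) = 4 exactly.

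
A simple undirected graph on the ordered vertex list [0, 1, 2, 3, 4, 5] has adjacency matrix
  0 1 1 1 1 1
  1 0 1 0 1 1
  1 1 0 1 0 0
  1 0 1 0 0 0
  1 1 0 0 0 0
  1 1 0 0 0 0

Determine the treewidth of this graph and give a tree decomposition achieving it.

Every bag has size at most 3, so the width is 3 − 1 = 2 and tw(G) ≤ 2. For the lower bound, the 3 vertices {0, 1, 2} are pairwise adjacent, and any tree decomposition puts a clique entirely inside one bag — forcing width ≥ 2. Combining the bounds, tw(G) = 2.

Treewidth 2.
Bags: B1 = {0, 1, 2}  B2 = {0, 2, 3}  B3 = {0, 1, 4}  B4 = {0, 1, 5}
Tree: B1–B2, B1–B3, B3–B4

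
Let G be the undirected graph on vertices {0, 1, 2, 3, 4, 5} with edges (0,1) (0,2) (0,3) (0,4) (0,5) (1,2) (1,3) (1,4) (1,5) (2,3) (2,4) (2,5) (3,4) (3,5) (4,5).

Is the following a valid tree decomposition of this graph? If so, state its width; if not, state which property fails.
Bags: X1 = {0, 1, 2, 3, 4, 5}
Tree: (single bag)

Checking the three conditions: (i) the bags cover all of {0, 1, 2, 3, 4, 5}; (ii) for each edge, some bag contains both endpoints; (iii) the bags containing any fixed vertex form a subtree. All hold, so the decomposition is valid with width 6 − 1 = 5.

Yes; width 5.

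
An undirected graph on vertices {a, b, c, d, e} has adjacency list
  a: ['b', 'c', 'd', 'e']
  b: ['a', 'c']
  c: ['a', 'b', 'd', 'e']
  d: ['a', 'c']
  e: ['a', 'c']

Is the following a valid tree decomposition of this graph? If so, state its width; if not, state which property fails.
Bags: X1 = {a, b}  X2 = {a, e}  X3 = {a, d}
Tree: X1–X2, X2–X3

No — vertex c appears in no bag.

A tree decomposition must satisfy three properties: every vertex lies in some bag; for every edge, both endpoints lie together in some bag; and for every vertex, the bags containing it form a connected subtree. Here vertex c appears in no bag, so the decomposition is invalid.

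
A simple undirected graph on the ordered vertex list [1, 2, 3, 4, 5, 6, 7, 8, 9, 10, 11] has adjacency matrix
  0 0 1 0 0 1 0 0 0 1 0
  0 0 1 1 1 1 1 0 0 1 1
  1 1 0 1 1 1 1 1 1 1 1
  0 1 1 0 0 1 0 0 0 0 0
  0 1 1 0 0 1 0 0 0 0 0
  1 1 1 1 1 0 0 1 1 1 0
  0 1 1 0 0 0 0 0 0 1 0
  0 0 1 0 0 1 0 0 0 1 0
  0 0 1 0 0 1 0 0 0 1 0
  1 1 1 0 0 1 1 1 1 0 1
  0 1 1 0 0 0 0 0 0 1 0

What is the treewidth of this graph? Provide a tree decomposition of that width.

Treewidth 3.
One optimal decomposition is:
Bags: B1 = {1, 3, 6, 10}  B2 = {2, 3, 6, 10}  B3 = {3, 6, 9, 10}  B4 = {3, 6, 8, 10}  B5 = {2, 3, 10, 11}  B6 = {2, 3, 5, 6}  B7 = {2, 3, 4, 6}  B8 = {2, 3, 7, 10}
Tree: B1–B2, B2–B3, B1–B4, B2–B5, B2–B6, B6–B7, B5–B8

Every bag has size at most 4, so the width is 4 − 1 = 3 and tw(G) ≤ 3. Conversely, {2, 3, 10, 11} is a clique of size 4, and the vertices of any clique must share a bag in every tree decomposition; so some bag has ≥ 4 vertices and tw(G) ≥ 3. Therefore the treewidth is 3.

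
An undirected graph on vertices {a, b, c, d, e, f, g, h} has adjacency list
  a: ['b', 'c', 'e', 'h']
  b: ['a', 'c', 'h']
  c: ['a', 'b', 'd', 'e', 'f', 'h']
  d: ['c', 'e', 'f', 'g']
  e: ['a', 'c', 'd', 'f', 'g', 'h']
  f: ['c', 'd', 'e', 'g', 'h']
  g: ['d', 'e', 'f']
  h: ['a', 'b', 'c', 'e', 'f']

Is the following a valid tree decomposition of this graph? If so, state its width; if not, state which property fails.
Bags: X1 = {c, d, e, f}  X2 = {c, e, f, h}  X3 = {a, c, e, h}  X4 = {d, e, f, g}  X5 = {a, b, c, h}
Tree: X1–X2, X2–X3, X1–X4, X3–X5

Yes; width 3.

Checking the three conditions: (i) the bags cover all of {a, b, c, d, e, f, g, h}; (ii) for each edge, some bag contains both endpoints; (iii) the bags containing any fixed vertex form a subtree. All hold, so the decomposition is valid with width 4 − 1 = 3.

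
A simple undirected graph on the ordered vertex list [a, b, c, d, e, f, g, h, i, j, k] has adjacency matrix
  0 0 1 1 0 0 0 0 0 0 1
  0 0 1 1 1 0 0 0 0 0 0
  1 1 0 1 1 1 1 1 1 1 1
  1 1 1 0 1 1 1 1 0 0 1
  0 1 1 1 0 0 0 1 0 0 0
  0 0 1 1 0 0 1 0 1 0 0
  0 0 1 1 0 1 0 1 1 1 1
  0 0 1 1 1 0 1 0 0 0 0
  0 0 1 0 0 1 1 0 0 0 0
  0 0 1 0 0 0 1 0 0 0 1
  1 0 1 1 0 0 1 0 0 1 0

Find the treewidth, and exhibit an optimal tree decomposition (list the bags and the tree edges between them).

Treewidth 3.
One optimal decomposition is:
Bags: B1 = {c, d, e, h}  B2 = {c, d, g, h}  B3 = {c, d, g, k}  B4 = {a, c, d, k}  B5 = {c, d, f, g}  B6 = {b, c, d, e}  B7 = {c, g, j, k}  B8 = {c, f, g, i}
Tree: B1–B2, B2–B3, B3–B4, B3–B5, B1–B6, B3–B7, B5–B8

Each bag holds 4 vertices, so the decomposition has width 3, which upper-bounds the treewidth. Conversely, {c, d, g, h} is a clique of size 4, and the vertices of any clique must share a bag in every tree decomposition; so some bag has ≥ 4 vertices and tw(G) ≥ 3. Combining the bounds, tw(G) = 3.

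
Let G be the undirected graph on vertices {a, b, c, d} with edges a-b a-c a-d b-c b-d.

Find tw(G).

A width-2 tree decomposition is:
Bags: B1 = {a, b, d}  B2 = {a, b, c}
Tree: B1–B2
The largest bag has 3 vertices, giving width 2; this decomposition certifies tw(G) ≤ 2. For the lower bound, the 3 vertices {a, b, d} are pairwise adjacent, and any tree decomposition puts a clique entirely inside one bag — forcing width ≥ 2. Hence tw(G) = 2 exactly.

2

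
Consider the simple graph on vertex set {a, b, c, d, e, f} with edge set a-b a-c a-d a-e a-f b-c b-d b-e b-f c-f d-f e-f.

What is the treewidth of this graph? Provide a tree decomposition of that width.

Each bag holds 4 vertices, so the decomposition has width 3, which upper-bounds the treewidth. On the other hand G contains the 4-clique {a, b, d, f}. A clique must lie in a single bag of any decomposition, so no decomposition can have width below 3. Hence tw(G) = 3 exactly.

Treewidth 3.
One such decomposition:
Bags: B1 = {a, b, d, f}  B2 = {a, b, c, f}  B3 = {a, b, e, f}
Tree: B1–B2, B1–B3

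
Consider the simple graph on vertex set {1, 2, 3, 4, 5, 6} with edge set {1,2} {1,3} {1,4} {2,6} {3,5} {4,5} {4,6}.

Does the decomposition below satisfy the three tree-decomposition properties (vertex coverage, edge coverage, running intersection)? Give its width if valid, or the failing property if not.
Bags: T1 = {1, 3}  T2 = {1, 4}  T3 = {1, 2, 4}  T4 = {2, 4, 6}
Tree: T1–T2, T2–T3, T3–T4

No — vertex 5 appears in no bag.

A tree decomposition must satisfy three properties: every vertex lies in some bag; for every edge, both endpoints lie together in some bag; and for every vertex, the bags containing it form a connected subtree. Here vertex 5 appears in no bag, so the decomposition is invalid.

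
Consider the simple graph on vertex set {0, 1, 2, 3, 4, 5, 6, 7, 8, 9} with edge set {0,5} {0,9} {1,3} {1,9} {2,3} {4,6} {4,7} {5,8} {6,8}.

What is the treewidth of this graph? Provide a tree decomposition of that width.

Treewidth 1.
Bags: B1 = {2, 3}  B2 = {1, 3}  B3 = {1, 9}  B4 = {0, 9}  B5 = {0, 5}  B6 = {5, 8}  B7 = {6, 8}  B8 = {4, 6}  B9 = {4, 7}
Tree: B1–B2, B2–B3, B3–B4, B4–B5, B5–B6, B6–B7, B7–B8, B8–B9

Every bag has size at most 2, so the width is 2 − 1 = 1 and tw(G) ≤ 1. Since G has at least one edge (e.g. 2–3), it is not an edgeless graph, so tw(G) ≥ 1. The upper and lower bounds meet at 1, so that is the treewidth.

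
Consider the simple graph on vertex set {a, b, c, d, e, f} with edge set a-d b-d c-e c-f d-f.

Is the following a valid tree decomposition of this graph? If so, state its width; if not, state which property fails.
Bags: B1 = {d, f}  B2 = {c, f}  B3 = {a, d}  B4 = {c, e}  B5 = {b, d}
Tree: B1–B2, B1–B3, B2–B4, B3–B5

Yes; width 1.

Checking the three conditions: (i) the bags cover all of {a, b, c, d, e, f}; (ii) for each edge, some bag contains both endpoints; (iii) the bags containing any fixed vertex form a subtree. All hold, so the decomposition is valid with width 2 − 1 = 1.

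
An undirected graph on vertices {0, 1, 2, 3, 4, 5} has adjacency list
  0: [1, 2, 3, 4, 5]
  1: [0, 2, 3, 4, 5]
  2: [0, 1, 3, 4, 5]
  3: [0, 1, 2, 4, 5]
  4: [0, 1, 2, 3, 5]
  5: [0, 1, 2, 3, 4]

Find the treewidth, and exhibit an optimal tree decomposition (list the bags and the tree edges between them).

A single bag containing all 6 vertices is trivially a valid decomposition of width 5. On the other hand G contains the 6-clique {0, 1, 2, 3, 4, 5}. A clique must lie in a single bag of any decomposition, so no decomposition can have width below 5. Hence tw(G) = 5 exactly.

Treewidth 5.
One such decomposition:
Bags: B1 = {0, 1, 2, 3, 4, 5}
Tree: (single bag)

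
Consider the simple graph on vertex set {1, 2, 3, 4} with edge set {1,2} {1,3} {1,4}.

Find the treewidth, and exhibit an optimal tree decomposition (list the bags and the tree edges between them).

Each bag holds 2 vertices, so the decomposition has width 1, which upper-bounds the treewidth. Any graph with an edge has treewidth ≥ 1, and G has the edge 1–2. Therefore the treewidth is 1.

Treewidth 1.
One optimal decomposition is:
Bags: B1 = {1, 2}  B2 = {1, 4}  B3 = {1, 3}
Tree: B1–B2, B1–B3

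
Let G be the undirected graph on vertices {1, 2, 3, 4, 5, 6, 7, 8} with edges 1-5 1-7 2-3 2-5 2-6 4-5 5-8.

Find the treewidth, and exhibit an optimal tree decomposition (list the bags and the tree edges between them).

Every bag has size at most 2, so the width is 2 − 1 = 1 and tw(G) ≤ 1. G has an edge, so its treewidth is at least 1. Therefore the treewidth is 1.

Treewidth 1.
Bags: B1 = {2, 5}  B2 = {4, 5}  B3 = {1, 5}  B4 = {5, 8}  B5 = {2, 6}  B6 = {2, 3}  B7 = {1, 7}
Tree: B1–B2, B1–B3, B1–B4, B1–B5, B1–B6, B3–B7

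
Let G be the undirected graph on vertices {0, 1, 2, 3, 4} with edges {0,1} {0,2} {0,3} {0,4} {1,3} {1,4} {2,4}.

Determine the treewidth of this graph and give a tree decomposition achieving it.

Treewidth 2.
Bags: B1 = {0, 1, 4}  B2 = {0, 1, 3}  B3 = {0, 2, 4}
Tree: B1–B2, B1–B3

Each bag holds 3 vertices, so the decomposition has width 2, which upper-bounds the treewidth. For the lower bound, the 3 vertices {0, 1, 3} are pairwise adjacent, and any tree decomposition puts a clique entirely inside one bag — forcing width ≥ 2. Hence tw(G) = 2 exactly.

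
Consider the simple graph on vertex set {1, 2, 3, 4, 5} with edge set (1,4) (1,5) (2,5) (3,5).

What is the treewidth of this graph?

1

A width-1 tree decomposition is:
Bags: B1 = {3, 5}  B2 = {1, 5}  B3 = {2, 5}  B4 = {1, 4}
Tree: B1–B2, B1–B3, B2–B4
Each bag holds 2 vertices, so the decomposition has width 1, which upper-bounds the treewidth. Any graph with an edge has treewidth ≥ 1, and G has the edge 3–5. The upper and lower bounds meet at 1, so that is the treewidth.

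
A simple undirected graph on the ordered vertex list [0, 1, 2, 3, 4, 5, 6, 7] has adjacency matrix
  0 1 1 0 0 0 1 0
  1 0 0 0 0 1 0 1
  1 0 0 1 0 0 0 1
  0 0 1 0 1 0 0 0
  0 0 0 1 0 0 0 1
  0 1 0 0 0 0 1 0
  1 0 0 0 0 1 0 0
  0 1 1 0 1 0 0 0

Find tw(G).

2

A width-2 tree decomposition is:
Bags: B1 = {2, 3, 4}  B2 = {2, 4, 7}  B3 = {0, 2, 7}  B4 = {0, 1, 7}  B5 = {0, 1, 6}  B6 = {1, 5, 6}
Tree: B1–B2, B2–B3, B3–B4, B4–B5, B5–B6
Every bag has size at most 3, so the width is 3 − 1 = 2 and tw(G) ≤ 2. For the lower bound, G contains the cycle 3–4–7–2–3, so G is not a forest; only forests have treewidth ≤ 1, hence tw(G) ≥ 2. Combining the bounds, tw(G) = 2.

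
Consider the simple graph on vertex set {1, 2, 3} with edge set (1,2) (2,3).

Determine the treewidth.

1

A width-1 tree decomposition is:
Bags: B1 = {2, 3}  B2 = {1, 2}
Tree: B1–B2
Every bag has size at most 2, so the width is 2 − 1 = 1 and tw(G) ≤ 1. G has an edge, so its treewidth is at least 1. Combining the bounds, tw(G) = 1.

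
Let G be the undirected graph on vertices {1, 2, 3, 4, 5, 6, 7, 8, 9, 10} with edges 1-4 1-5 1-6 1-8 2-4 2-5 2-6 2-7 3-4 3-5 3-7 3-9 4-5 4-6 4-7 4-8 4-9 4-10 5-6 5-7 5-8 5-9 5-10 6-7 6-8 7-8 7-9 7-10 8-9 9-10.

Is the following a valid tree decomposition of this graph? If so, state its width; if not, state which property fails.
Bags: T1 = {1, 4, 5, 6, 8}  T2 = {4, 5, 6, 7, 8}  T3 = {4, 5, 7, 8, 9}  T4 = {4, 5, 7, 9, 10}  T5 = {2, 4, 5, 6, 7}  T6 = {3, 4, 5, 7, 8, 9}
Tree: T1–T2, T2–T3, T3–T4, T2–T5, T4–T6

A tree decomposition must satisfy three properties: every vertex lies in some bag; for every edge, both endpoints lie together in some bag; and for every vertex, the bags containing it form a connected subtree. Here bags containing vertex 8 are not connected in the tree, so the decomposition is invalid.

No — bags containing vertex 8 are not connected in the tree.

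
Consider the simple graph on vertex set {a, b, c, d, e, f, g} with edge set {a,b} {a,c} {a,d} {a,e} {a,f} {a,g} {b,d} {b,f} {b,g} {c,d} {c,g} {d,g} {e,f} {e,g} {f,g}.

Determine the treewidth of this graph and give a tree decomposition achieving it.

Treewidth 3.
Bags: B1 = {a, b, d, g}  B2 = {a, b, f, g}  B3 = {a, e, f, g}  B4 = {a, c, d, g}
Tree: B1–B2, B2–B3, B1–B4

The largest bag has 4 vertices, giving width 3; this decomposition certifies tw(G) ≤ 3. Conversely, {a, c, d, g} is a clique of size 4, and the vertices of any clique must share a bag in every tree decomposition; so some bag has ≥ 4 vertices and tw(G) ≥ 3. Therefore the treewidth is 3.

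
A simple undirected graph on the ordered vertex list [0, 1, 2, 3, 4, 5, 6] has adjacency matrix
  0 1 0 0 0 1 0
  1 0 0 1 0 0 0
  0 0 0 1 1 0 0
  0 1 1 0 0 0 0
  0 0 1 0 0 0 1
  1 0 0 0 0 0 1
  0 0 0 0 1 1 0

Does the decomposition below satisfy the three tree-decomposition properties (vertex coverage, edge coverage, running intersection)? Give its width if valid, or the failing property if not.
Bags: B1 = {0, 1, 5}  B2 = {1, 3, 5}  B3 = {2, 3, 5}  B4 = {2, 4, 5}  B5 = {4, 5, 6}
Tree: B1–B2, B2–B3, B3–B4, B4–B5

Every vertex of G appears in some bag (union = {0, 1, 2, 3, 4, 5, 6}); every edge is covered by a bag; and for each vertex v the set of bags containing v is connected in the bag tree. The decomposition is therefore valid. The largest bag has 3 vertices, so the width is 2.

Yes; width 2.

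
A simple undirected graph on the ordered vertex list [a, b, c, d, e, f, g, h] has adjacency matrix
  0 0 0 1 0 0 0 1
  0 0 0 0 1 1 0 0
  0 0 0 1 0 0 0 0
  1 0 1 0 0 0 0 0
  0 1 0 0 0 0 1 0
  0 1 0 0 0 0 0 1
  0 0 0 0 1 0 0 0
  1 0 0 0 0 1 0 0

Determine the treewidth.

1

A width-1 tree decomposition is:
Bags: B1 = {c, d}  B2 = {a, d}  B3 = {a, h}  B4 = {f, h}  B5 = {b, f}  B6 = {b, e}  B7 = {e, g}
Tree: B1–B2, B2–B3, B3–B4, B4–B5, B5–B6, B6–B7
The largest bag has 2 vertices, giving width 1; this decomposition certifies tw(G) ≤ 1. Since G has at least one edge (e.g. c–d), it is not an edgeless graph, so tw(G) ≥ 1. Combining the bounds, tw(G) = 1.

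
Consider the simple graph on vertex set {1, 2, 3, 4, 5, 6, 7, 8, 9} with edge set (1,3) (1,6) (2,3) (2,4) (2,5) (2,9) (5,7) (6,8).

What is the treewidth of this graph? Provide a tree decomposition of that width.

Treewidth 1.
One optimal decomposition is:
Bags: B1 = {1, 3}  B2 = {1, 6}  B3 = {2, 3}  B4 = {2, 5}  B5 = {2, 9}  B6 = {2, 4}  B7 = {5, 7}  B8 = {6, 8}
Tree: B1–B2, B1–B3, B3–B4, B4–B5, B4–B6, B4–B7, B2–B8

Every bag has size at most 2, so the width is 2 − 1 = 1 and tw(G) ≤ 1. G has an edge, so its treewidth is at least 1. Combining the bounds, tw(G) = 1.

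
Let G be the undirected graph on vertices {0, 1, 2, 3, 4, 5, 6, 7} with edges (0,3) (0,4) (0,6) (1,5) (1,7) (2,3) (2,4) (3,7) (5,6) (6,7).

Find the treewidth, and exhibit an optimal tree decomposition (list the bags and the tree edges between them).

Treewidth 2.
One such decomposition:
Bags: B1 = {2, 3, 4}  B2 = {0, 3, 4}  B3 = {0, 3, 7}  B4 = {0, 6, 7}  B5 = {1, 6, 7}  B6 = {1, 5, 6}
Tree: B1–B2, B2–B3, B3–B4, B4–B5, B5–B6

The largest bag has 3 vertices, giving width 2; this decomposition certifies tw(G) ≤ 2. Since 2–4–0–3–2 is a cycle in G, G is not acyclic. Forests are exactly the graphs of treewidth ≤ 1, so tw(G) ≥ 2. The upper and lower bounds meet at 2, so that is the treewidth.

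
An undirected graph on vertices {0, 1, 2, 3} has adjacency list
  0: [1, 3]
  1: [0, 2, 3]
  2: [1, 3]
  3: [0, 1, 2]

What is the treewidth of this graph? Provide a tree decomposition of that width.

Treewidth 2.
Bags: B1 = {1, 2, 3}  B2 = {0, 1, 3}
Tree: B1–B2

Each bag holds 3 vertices, so the decomposition has width 2, which upper-bounds the treewidth. Conversely, {0, 1, 3} is a clique of size 3, and the vertices of any clique must share a bag in every tree decomposition; so some bag has ≥ 3 vertices and tw(G) ≥ 2. Therefore the treewidth is 2.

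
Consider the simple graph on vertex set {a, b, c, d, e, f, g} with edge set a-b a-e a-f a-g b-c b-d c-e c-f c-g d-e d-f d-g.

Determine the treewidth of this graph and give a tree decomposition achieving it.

Treewidth 3.
One optimal decomposition is:
Bags: B1 = {a, c, d, f}  B2 = {a, c, d, g}  B3 = {a, c, d, e}  B4 = {a, b, c, d}
Tree: B1–B2, B2–B3, B3–B4

Every bag has size at most 4, so the width is 4 − 1 = 3 and tw(G) ≤ 3. For the lower bound: the 4 vertex sets {d,f}, {a,g}, {c}, {e} are disjoint, each induces a connected subgraph, and every pair is joined by at least one edge of G. Contracting each set to a single vertex therefore yields K_{4} as a minor, and since treewidth is minor-monotone, tw(G) ≥ tw(K_{4}) = 3. Combining the bounds, tw(G) = 3.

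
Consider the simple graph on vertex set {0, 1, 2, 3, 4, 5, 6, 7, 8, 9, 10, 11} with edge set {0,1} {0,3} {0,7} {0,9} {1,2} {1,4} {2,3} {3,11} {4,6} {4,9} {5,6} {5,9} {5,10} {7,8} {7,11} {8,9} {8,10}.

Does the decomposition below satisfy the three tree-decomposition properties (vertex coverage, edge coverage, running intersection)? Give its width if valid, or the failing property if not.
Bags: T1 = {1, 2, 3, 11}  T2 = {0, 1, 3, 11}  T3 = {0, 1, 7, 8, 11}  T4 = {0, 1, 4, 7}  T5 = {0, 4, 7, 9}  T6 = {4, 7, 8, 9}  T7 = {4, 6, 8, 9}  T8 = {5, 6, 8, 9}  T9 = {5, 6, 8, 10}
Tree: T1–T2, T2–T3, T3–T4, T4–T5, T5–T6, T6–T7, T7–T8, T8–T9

A tree decomposition must satisfy three properties: every vertex lies in some bag; for every edge, both endpoints lie together in some bag; and for every vertex, the bags containing it form a connected subtree. Here bags containing vertex 8 are not connected in the tree, so the decomposition is invalid.

No — bags containing vertex 8 are not connected in the tree.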